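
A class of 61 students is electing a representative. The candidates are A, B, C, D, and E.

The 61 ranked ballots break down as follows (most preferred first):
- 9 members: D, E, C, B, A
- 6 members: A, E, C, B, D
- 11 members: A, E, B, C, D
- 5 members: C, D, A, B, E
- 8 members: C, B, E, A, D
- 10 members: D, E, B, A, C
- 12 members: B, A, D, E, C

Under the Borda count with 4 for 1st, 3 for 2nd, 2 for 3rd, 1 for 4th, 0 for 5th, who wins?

E

A: 9×0 + 6×4 + 11×4 + 5×2 + 8×1 + 10×1 + 12×3 = 132
B: 9×1 + 6×1 + 11×2 + 5×1 + 8×3 + 10×2 + 12×4 = 134
C: 9×2 + 6×2 + 11×1 + 5×4 + 8×4 + 10×0 + 12×0 = 93
D: 9×4 + 6×0 + 11×0 + 5×3 + 8×0 + 10×4 + 12×2 = 115
E: 9×3 + 6×3 + 11×3 + 5×0 + 8×2 + 10×3 + 12×1 = 136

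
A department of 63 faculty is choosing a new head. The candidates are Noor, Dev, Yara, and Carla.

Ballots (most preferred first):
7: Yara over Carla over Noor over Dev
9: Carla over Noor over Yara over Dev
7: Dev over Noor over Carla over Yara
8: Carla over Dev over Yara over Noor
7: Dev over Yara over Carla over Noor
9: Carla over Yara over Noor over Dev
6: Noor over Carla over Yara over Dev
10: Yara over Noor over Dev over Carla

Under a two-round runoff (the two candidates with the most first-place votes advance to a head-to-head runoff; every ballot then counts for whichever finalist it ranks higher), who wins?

Carla

Round 1 first-place votes: Noor 6, Dev 14, Yara 17, Carla 26. Carla and Yara advance.
Runoff: Carla is ranked above Yara on 39 ballots, Yara above Carla on 24.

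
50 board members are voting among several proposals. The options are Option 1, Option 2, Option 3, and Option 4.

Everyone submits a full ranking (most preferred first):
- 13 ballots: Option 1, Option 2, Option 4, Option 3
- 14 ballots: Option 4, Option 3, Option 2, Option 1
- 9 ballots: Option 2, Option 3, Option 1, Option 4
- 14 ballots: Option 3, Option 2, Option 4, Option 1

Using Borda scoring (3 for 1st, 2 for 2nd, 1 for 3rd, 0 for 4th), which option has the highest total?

Option 2

Option 1: 13×3 + 14×0 + 9×1 + 14×0 = 48
Option 2: 13×2 + 14×1 + 9×3 + 14×2 = 95
Option 3: 13×0 + 14×2 + 9×2 + 14×3 = 88
Option 4: 13×1 + 14×3 + 9×0 + 14×1 = 69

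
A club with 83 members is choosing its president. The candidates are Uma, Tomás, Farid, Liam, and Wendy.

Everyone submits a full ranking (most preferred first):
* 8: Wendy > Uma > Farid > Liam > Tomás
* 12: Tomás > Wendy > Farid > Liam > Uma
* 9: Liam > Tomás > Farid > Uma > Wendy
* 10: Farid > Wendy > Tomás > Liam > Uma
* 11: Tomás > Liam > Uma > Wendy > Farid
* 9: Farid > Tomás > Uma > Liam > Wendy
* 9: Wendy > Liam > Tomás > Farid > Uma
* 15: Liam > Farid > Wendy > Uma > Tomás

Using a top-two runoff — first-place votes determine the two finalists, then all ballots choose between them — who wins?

Round 1 first-place votes: Uma 0, Tomás 23, Farid 19, Liam 24, Wendy 17. Liam and Tomás advance.
Runoff: Liam is ranked above Tomás on 41 ballots, Tomás above Liam on 42.

Tomás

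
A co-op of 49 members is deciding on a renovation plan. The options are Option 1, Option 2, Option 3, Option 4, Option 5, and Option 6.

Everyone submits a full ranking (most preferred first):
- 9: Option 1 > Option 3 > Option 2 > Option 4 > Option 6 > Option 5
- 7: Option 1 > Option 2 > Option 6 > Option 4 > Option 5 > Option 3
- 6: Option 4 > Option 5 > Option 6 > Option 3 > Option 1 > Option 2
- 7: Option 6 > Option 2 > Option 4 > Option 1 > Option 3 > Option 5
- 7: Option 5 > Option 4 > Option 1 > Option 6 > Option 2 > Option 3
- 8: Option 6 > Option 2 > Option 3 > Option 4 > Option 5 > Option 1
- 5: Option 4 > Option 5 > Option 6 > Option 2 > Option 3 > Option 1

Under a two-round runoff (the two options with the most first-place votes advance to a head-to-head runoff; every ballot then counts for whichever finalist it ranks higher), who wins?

Round 1 first-place votes: Option 1 16, Option 2 0, Option 3 0, Option 4 11, Option 5 7, Option 6 15. Option 1 and Option 6 advance.
Runoff: Option 1 is ranked above Option 6 on 23 ballots, Option 6 above Option 1 on 26.

Option 6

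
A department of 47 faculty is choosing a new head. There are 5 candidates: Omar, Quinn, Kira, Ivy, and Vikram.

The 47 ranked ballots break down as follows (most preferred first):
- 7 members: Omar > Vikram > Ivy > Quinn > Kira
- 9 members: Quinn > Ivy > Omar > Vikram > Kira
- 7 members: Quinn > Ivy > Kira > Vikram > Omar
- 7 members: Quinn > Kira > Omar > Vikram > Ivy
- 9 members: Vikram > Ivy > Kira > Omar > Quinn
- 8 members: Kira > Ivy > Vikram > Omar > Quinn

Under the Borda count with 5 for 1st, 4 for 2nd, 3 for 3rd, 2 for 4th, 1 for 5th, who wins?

Omar: 7×5 + 9×3 + 7×1 + 7×3 + 9×2 + 8×2 = 124
Quinn: 7×2 + 9×5 + 7×5 + 7×5 + 9×1 + 8×1 = 146
Kira: 7×1 + 9×1 + 7×3 + 7×4 + 9×3 + 8×5 = 132
Ivy: 7×3 + 9×4 + 7×4 + 7×1 + 9×4 + 8×4 = 160
Vikram: 7×4 + 9×2 + 7×2 + 7×2 + 9×5 + 8×3 = 143

Ivy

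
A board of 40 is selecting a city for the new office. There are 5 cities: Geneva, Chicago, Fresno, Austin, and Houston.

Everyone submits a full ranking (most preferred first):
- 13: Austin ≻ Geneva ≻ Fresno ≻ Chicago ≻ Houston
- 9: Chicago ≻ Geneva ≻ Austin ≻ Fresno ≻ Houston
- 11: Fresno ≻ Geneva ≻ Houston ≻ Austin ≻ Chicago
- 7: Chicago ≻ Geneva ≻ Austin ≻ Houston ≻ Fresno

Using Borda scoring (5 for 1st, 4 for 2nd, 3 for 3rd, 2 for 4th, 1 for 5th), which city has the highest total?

Geneva: 13×4 + 9×4 + 11×4 + 7×4 = 160
Chicago: 13×2 + 9×5 + 11×1 + 7×5 = 117
Fresno: 13×3 + 9×2 + 11×5 + 7×1 = 119
Austin: 13×5 + 9×3 + 11×2 + 7×3 = 135
Houston: 13×1 + 9×1 + 11×3 + 7×2 = 69

Geneva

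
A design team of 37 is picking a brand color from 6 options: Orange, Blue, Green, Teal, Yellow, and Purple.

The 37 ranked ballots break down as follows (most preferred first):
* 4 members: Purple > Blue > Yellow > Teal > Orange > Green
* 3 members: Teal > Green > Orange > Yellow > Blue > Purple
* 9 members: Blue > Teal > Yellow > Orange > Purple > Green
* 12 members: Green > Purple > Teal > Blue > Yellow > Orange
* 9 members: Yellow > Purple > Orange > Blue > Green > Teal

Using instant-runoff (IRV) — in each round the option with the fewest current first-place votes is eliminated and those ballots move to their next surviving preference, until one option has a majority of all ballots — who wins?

Round 1: Orange 0, Blue 9, Green 12, Teal 3, Yellow 9, Purple 4. Orange eliminated.
Round 2: Blue 9, Green 12, Teal 3, Yellow 9, Purple 4. Teal eliminated.
Round 3: Blue 9, Green 15, Yellow 9, Purple 4. Purple eliminated.
Round 4: Blue 13, Green 15, Yellow 9. Yellow eliminated.
Round 5: Blue 22, Green 15. Blue has a majority (≥19).

Blue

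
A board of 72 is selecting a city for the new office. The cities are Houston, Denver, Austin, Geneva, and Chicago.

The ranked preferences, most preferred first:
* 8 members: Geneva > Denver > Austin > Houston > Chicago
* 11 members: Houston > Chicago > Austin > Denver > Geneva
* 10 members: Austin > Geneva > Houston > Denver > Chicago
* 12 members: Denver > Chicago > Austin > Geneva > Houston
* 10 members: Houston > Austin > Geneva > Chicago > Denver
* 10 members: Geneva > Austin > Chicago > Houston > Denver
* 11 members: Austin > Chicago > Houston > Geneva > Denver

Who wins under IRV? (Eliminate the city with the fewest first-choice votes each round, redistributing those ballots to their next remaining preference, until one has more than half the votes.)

Round 1: Houston 21, Denver 12, Austin 21, Geneva 18, Chicago 0. Chicago eliminated.
Round 2: Houston 21, Denver 12, Austin 21, Geneva 18. Denver eliminated.
Round 3: Houston 21, Austin 33, Geneva 18. Geneva eliminated.
Round 4: Houston 21, Austin 51. Austin has a majority (≥37).

Austin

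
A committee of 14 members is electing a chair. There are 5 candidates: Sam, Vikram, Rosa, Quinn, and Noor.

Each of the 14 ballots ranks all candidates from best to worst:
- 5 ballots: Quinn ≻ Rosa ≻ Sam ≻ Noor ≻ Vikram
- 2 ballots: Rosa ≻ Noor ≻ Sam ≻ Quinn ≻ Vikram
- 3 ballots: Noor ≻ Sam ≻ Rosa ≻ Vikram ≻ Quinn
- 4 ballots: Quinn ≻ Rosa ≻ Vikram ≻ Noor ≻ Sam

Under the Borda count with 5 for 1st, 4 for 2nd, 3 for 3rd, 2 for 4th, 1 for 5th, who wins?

Rosa

Sam: 5×3 + 2×3 + 3×4 + 4×1 = 37
Vikram: 5×1 + 2×1 + 3×2 + 4×3 = 25
Rosa: 5×4 + 2×5 + 3×3 + 4×4 = 55
Quinn: 5×5 + 2×2 + 3×1 + 4×5 = 52
Noor: 5×2 + 2×4 + 3×5 + 4×2 = 41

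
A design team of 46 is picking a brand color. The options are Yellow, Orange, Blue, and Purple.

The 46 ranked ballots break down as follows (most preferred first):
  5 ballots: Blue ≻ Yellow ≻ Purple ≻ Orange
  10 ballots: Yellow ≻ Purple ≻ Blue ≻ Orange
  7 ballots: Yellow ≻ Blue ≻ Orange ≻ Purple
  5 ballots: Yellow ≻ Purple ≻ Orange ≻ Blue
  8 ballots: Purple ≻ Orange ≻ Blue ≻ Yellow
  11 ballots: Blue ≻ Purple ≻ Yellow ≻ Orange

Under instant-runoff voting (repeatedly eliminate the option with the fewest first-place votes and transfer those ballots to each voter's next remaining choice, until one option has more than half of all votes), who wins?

Blue

Round 1: Yellow 22, Orange 0, Blue 16, Purple 8. Orange eliminated.
Round 2: Yellow 22, Blue 16, Purple 8. Purple eliminated.
Round 3: Yellow 22, Blue 24. Blue has a majority (≥24).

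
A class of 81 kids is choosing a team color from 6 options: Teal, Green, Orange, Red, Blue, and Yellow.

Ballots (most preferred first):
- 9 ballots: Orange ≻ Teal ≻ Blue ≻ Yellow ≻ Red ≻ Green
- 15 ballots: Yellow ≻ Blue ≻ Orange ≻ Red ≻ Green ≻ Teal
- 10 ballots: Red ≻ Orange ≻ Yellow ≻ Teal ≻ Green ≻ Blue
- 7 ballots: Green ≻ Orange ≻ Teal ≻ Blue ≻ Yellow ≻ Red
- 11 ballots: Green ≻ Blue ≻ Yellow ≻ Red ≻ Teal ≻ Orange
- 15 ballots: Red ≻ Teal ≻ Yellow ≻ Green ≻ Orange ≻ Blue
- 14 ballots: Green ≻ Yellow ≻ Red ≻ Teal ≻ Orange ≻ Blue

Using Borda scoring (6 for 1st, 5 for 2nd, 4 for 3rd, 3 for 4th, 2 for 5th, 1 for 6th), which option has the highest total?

Teal: 9×5 + 15×1 + 10×3 + 7×4 + 11×2 + 15×5 + 14×3 = 257
Green: 9×1 + 15×2 + 10×2 + 7×6 + 11×6 + 15×3 + 14×6 = 296
Orange: 9×6 + 15×4 + 10×5 + 7×5 + 11×1 + 15×2 + 14×2 = 268
Red: 9×2 + 15×3 + 10×6 + 7×1 + 11×3 + 15×6 + 14×4 = 309
Blue: 9×4 + 15×5 + 10×1 + 7×3 + 11×5 + 15×1 + 14×1 = 226
Yellow: 9×3 + 15×6 + 10×4 + 7×2 + 11×4 + 15×4 + 14×5 = 345

Yellow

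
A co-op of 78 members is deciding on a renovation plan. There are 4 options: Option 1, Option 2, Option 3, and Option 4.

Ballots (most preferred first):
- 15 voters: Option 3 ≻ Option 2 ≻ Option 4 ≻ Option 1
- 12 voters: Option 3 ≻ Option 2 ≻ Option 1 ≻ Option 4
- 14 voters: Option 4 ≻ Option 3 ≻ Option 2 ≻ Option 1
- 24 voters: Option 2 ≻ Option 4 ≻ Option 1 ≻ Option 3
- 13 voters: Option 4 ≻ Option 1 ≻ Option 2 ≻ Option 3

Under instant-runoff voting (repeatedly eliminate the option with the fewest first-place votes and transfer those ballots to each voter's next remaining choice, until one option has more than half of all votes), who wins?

Round 1: Option 1 0, Option 2 24, Option 3 27, Option 4 27. Option 1 eliminated.
Round 2: Option 2 24, Option 3 27, Option 4 27. Option 2 eliminated.
Round 3: Option 3 27, Option 4 51. Option 4 has a majority (≥40).

Option 4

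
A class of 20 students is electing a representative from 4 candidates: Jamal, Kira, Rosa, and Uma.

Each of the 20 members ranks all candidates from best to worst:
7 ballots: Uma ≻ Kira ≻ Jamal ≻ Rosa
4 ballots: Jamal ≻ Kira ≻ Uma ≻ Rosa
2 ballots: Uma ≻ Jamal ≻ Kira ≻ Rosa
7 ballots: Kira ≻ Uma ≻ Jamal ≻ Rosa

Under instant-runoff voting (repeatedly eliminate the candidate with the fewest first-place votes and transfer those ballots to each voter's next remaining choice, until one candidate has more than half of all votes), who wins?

Kira

Round 1: Jamal 4, Kira 7, Rosa 0, Uma 9. Rosa eliminated.
Round 2: Jamal 4, Kira 7, Uma 9. Jamal eliminated.
Round 3: Kira 11, Uma 9. Kira has a majority (≥11).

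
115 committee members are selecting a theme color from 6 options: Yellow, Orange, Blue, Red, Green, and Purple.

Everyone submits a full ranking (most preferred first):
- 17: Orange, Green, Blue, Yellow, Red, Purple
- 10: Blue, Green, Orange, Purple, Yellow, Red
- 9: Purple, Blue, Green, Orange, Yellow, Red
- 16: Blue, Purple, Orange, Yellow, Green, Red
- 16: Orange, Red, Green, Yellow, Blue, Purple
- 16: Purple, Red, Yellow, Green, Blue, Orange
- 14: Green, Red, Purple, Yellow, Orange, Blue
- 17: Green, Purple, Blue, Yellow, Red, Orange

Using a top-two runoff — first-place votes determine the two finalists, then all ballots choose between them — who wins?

Round 1 first-place votes: Yellow 0, Orange 33, Blue 26, Red 0, Green 31, Purple 25. Orange and Green advance.
Runoff: Orange is ranked above Green on 49 ballots, Green above Orange on 66.

Green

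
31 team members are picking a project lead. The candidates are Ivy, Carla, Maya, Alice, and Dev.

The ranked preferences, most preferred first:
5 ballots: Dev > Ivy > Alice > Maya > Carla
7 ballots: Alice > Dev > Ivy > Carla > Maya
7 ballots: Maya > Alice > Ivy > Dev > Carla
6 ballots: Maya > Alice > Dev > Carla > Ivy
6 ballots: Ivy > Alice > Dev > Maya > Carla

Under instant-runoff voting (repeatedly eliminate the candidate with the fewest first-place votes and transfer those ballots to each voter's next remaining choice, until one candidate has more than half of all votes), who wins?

Round 1: Ivy 6, Carla 0, Maya 13, Alice 7, Dev 5. Carla eliminated.
Round 2: Ivy 6, Maya 13, Alice 7, Dev 5. Dev eliminated.
Round 3: Ivy 11, Maya 13, Alice 7. Alice eliminated.
Round 4: Ivy 18, Maya 13. Ivy has a majority (≥16).

Ivy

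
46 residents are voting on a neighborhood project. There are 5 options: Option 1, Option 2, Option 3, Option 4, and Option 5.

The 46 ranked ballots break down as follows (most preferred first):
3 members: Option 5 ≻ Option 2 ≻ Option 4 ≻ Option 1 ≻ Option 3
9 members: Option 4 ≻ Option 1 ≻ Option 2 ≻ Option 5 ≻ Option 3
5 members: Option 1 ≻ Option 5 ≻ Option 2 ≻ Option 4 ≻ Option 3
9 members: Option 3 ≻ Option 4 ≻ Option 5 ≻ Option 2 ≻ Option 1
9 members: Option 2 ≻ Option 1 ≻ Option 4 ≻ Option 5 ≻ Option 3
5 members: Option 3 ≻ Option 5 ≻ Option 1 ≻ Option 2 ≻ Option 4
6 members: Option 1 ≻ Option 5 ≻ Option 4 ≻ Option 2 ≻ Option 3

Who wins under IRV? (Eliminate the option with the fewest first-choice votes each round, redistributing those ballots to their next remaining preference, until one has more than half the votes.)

Round 1: Option 1 11, Option 2 9, Option 3 14, Option 4 9, Option 5 3. Option 5 eliminated.
Round 2: Option 1 11, Option 2 12, Option 3 14, Option 4 9. Option 4 eliminated.
Round 3: Option 1 20, Option 2 12, Option 3 14. Option 2 eliminated.
Round 4: Option 1 32, Option 3 14. Option 1 has a majority (≥24).

Option 1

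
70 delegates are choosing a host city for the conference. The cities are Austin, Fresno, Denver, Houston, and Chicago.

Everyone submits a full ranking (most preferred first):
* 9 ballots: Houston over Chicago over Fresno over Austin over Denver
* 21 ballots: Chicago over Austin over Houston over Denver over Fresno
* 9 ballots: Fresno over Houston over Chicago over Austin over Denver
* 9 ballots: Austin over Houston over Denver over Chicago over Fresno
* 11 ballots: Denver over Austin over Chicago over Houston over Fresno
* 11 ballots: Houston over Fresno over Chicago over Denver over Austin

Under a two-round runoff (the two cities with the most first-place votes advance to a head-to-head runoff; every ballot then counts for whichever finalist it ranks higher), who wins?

Round 1 first-place votes: Austin 9, Fresno 9, Denver 11, Houston 20, Chicago 21. Chicago and Houston advance.
Runoff: Chicago is ranked above Houston on 32 ballots, Houston above Chicago on 38.

Houston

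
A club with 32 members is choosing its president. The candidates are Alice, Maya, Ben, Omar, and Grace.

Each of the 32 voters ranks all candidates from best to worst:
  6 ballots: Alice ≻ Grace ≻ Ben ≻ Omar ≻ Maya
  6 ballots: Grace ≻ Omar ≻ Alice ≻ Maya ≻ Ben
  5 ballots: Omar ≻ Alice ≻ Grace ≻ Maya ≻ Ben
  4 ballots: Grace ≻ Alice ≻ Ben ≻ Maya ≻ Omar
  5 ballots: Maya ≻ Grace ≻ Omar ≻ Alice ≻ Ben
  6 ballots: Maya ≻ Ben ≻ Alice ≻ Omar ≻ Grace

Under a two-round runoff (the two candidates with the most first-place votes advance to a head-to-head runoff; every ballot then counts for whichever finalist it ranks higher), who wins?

Round 1 first-place votes: Alice 6, Maya 11, Ben 0, Omar 5, Grace 10. Maya and Grace advance.
Runoff: Maya is ranked above Grace on 11 ballots, Grace above Maya on 21.

Grace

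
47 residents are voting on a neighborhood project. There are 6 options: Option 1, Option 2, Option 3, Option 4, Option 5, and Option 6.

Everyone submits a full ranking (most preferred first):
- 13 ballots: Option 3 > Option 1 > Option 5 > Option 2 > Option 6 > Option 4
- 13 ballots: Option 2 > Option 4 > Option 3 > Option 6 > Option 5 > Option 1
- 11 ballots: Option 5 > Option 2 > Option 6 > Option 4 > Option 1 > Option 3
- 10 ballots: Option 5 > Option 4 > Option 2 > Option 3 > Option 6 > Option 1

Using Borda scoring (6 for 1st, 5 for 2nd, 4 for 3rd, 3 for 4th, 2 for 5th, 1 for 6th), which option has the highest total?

Option 2

Option 1: 13×5 + 13×1 + 11×2 + 10×1 = 110
Option 2: 13×3 + 13×6 + 11×5 + 10×4 = 212
Option 3: 13×6 + 13×4 + 11×1 + 10×3 = 171
Option 4: 13×1 + 13×5 + 11×3 + 10×5 = 161
Option 5: 13×4 + 13×2 + 11×6 + 10×6 = 204
Option 6: 13×2 + 13×3 + 11×4 + 10×2 = 129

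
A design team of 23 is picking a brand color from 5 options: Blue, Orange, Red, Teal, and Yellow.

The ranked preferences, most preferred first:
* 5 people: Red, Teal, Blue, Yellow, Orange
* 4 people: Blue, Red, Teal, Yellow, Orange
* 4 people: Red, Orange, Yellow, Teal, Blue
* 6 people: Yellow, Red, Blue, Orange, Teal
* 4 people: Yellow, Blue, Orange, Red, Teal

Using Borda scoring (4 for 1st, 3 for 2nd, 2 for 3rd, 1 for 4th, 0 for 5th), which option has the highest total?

Blue: 5×2 + 4×4 + 4×0 + 6×2 + 4×3 = 50
Orange: 5×0 + 4×0 + 4×3 + 6×1 + 4×2 = 26
Red: 5×4 + 4×3 + 4×4 + 6×3 + 4×1 = 70
Teal: 5×3 + 4×2 + 4×1 + 6×0 + 4×0 = 27
Yellow: 5×1 + 4×1 + 4×2 + 6×4 + 4×4 = 57

Red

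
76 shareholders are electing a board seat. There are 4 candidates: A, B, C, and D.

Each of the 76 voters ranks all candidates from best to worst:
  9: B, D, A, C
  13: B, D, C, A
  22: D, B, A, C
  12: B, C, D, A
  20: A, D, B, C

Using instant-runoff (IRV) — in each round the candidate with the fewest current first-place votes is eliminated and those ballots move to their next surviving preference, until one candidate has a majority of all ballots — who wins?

Round 1: A 20, B 34, C 0, D 22. C eliminated.
Round 2: A 20, B 34, D 22. A eliminated.
Round 3: B 34, D 42. D has a majority (≥39).

D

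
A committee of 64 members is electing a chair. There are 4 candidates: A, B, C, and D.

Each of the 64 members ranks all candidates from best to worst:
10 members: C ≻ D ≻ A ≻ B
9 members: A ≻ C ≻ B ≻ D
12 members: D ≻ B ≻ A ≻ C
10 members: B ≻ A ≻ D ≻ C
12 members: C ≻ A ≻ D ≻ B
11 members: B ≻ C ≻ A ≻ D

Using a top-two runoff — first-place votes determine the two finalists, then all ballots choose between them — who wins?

B

Round 1 first-place votes: A 9, B 21, C 22, D 12. C and B advance.
Runoff: C is ranked above B on 31 ballots, B above C on 33.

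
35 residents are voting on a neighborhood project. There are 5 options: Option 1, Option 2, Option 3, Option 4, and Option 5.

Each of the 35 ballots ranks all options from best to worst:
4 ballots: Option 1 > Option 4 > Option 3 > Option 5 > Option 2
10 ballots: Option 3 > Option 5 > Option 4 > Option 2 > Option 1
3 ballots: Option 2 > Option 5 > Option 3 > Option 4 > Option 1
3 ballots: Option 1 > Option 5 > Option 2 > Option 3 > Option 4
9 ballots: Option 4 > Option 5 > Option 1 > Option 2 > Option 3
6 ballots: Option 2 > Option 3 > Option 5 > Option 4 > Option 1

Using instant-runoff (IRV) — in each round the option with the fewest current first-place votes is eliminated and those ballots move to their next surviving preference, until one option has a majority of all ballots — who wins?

Option 4

Round 1: Option 1 7, Option 2 9, Option 3 10, Option 4 9, Option 5 0. Option 5 eliminated.
Round 2: Option 1 7, Option 2 9, Option 3 10, Option 4 9. Option 1 eliminated.
Round 3: Option 2 12, Option 3 10, Option 4 13. Option 3 eliminated.
Round 4: Option 2 12, Option 4 23. Option 4 has a majority (≥18).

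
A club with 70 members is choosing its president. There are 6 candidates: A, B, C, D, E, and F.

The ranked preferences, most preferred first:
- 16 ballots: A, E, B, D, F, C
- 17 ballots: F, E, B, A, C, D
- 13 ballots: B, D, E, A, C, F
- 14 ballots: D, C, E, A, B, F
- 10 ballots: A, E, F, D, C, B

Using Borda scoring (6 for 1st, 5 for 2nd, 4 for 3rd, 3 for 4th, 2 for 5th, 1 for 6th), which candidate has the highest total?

A: 16×6 + 17×3 + 13×3 + 14×3 + 10×6 = 288
B: 16×4 + 17×4 + 13×6 + 14×2 + 10×1 = 248
C: 16×1 + 17×2 + 13×2 + 14×5 + 10×2 = 166
D: 16×3 + 17×1 + 13×5 + 14×6 + 10×3 = 244
E: 16×5 + 17×5 + 13×4 + 14×4 + 10×5 = 323
F: 16×2 + 17×6 + 13×1 + 14×1 + 10×4 = 201

E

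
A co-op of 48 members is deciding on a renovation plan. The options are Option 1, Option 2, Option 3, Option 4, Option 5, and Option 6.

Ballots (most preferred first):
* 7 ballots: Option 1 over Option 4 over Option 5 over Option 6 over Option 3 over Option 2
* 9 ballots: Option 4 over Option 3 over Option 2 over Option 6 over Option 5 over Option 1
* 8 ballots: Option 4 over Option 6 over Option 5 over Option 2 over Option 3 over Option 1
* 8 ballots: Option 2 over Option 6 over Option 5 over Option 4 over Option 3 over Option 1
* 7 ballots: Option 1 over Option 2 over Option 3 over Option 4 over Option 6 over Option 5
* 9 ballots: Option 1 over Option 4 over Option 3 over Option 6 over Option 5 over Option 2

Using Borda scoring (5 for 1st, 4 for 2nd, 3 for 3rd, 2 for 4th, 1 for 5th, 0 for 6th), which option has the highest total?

Option 4

Option 1: 7×5 + 9×0 + 8×0 + 8×0 + 7×5 + 9×5 = 115
Option 2: 7×0 + 9×3 + 8×2 + 8×5 + 7×4 + 9×0 = 111
Option 3: 7×1 + 9×4 + 8×1 + 8×1 + 7×3 + 9×3 = 107
Option 4: 7×4 + 9×5 + 8×5 + 8×2 + 7×2 + 9×4 = 179
Option 5: 7×3 + 9×1 + 8×3 + 8×3 + 7×0 + 9×1 = 87
Option 6: 7×2 + 9×2 + 8×4 + 8×4 + 7×1 + 9×2 = 121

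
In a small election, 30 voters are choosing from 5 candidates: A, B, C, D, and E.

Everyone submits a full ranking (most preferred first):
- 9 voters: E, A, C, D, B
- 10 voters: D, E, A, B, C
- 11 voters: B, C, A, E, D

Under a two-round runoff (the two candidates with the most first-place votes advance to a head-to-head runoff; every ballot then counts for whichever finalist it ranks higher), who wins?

D

Round 1 first-place votes: A 0, B 11, C 0, D 10, E 9. B and D advance.
Runoff: B is ranked above D on 11 ballots, D above B on 19.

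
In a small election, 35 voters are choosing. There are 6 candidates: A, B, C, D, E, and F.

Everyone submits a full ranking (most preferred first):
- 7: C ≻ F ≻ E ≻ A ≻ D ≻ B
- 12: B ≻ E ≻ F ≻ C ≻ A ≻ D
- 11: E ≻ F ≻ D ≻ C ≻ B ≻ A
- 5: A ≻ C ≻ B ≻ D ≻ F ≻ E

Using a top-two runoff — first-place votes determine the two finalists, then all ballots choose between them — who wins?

Round 1 first-place votes: A 5, B 12, C 7, D 0, E 11, F 0. B and E advance.
Runoff: B is ranked above E on 17 ballots, E above B on 18.

E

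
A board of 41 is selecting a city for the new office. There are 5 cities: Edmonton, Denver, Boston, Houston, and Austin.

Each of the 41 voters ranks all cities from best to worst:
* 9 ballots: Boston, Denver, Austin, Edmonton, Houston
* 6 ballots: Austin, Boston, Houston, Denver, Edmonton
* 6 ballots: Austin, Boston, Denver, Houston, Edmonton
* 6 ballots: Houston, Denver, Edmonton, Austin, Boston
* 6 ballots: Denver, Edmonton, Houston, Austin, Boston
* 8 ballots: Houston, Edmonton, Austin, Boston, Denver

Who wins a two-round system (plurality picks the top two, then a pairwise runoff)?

Round 1 first-place votes: Edmonton 0, Denver 6, Boston 9, Houston 14, Austin 12. Houston and Austin advance.
Runoff: Houston is ranked above Austin on 20 ballots, Austin above Houston on 21.

Austin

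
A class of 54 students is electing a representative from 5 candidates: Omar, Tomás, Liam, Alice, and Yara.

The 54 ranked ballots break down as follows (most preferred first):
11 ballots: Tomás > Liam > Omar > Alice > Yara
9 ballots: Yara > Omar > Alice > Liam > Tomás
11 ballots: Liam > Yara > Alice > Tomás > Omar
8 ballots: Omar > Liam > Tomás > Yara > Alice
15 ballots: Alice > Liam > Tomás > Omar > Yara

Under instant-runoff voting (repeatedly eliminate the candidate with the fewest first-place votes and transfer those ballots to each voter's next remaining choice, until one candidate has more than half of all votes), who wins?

Liam

Round 1: Omar 8, Tomás 11, Liam 11, Alice 15, Yara 9. Omar eliminated.
Round 2: Tomás 11, Liam 19, Alice 15, Yara 9. Yara eliminated.
Round 3: Tomás 11, Liam 19, Alice 24. Tomás eliminated.
Round 4: Liam 30, Alice 24. Liam has a majority (≥28).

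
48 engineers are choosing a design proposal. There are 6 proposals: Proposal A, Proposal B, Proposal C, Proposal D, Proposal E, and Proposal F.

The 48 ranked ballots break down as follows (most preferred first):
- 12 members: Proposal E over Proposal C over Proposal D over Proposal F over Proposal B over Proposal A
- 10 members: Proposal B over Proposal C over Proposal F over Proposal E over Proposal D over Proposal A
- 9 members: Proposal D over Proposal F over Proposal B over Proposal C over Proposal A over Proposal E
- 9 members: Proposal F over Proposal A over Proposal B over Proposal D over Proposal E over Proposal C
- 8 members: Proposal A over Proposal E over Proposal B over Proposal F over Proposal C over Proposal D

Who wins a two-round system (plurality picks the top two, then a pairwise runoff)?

Round 1 first-place votes: Proposal A 8, Proposal B 10, Proposal C 0, Proposal D 9, Proposal E 12, Proposal F 9. Proposal E and Proposal B advance.
Runoff: Proposal E is ranked above Proposal B on 20 ballots, Proposal B above Proposal E on 28.

Proposal B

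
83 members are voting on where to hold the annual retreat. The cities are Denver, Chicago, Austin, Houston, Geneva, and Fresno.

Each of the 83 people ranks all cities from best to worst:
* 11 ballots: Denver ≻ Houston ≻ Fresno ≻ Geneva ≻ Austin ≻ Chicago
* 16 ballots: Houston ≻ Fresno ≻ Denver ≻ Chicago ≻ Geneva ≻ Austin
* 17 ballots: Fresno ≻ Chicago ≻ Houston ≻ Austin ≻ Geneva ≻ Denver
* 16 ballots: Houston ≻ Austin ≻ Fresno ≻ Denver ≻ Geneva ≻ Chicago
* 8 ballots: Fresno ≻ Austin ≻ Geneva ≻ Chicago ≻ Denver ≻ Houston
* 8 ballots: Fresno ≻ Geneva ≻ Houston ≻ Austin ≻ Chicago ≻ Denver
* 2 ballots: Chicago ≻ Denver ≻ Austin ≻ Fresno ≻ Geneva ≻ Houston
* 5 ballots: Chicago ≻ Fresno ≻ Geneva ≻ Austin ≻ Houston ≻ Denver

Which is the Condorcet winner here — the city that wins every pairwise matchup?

Houston

Houston vs Denver: 62–21
Houston vs Chicago: 51–32
Houston vs Austin: 68–15
Houston vs Geneva: 60–23
Houston vs Fresno: 43–40
Houston beats every other city.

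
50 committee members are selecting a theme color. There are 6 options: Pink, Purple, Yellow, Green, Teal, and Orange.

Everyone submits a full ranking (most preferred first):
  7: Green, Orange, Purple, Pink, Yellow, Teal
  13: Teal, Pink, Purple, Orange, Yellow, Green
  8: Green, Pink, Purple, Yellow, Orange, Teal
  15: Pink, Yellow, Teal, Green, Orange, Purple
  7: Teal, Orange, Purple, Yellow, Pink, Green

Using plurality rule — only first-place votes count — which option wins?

Teal

First-place votes: Pink 15, Purple 0, Yellow 0, Green 15, Teal 20, Orange 0.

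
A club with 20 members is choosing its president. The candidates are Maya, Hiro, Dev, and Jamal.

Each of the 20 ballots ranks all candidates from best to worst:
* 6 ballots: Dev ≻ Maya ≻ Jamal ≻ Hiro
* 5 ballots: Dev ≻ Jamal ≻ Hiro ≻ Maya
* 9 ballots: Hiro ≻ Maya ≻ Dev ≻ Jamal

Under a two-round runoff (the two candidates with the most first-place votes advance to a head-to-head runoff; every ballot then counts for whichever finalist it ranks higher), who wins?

Round 1 first-place votes: Maya 0, Hiro 9, Dev 11, Jamal 0. Dev and Hiro advance.
Runoff: Dev is ranked above Hiro on 11 ballots, Hiro above Dev on 9.

Dev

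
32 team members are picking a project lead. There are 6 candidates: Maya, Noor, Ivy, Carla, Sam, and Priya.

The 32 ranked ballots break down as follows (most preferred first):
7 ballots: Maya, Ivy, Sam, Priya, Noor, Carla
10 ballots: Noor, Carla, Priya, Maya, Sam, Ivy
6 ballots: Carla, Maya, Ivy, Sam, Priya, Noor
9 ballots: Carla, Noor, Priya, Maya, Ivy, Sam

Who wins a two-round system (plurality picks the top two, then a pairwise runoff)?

Round 1 first-place votes: Maya 7, Noor 10, Ivy 0, Carla 15, Sam 0, Priya 0. Carla and Noor advance.
Runoff: Carla is ranked above Noor on 15 ballots, Noor above Carla on 17.

Noor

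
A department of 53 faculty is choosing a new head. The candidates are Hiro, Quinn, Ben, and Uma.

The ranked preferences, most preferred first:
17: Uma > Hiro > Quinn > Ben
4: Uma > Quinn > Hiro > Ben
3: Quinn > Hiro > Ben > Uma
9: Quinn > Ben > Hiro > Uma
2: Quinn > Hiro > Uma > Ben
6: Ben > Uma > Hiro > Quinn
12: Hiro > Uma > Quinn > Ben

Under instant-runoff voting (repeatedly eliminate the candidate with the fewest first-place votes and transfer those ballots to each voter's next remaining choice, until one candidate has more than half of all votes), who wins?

Round 1: Hiro 12, Quinn 14, Ben 6, Uma 21. Ben eliminated.
Round 2: Hiro 12, Quinn 14, Uma 27. Uma has a majority (≥27).

Uma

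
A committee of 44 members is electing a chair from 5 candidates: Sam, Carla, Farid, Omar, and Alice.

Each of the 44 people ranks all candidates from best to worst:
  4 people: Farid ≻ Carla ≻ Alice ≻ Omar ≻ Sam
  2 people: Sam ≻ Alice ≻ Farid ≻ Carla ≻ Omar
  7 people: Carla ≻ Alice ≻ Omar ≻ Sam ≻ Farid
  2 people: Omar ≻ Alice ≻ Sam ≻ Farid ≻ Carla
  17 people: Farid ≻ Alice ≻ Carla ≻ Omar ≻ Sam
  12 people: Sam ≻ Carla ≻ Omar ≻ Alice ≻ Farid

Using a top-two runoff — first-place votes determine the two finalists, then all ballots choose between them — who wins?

Sam

Round 1 first-place votes: Sam 14, Carla 7, Farid 21, Omar 2, Alice 0. Farid and Sam advance.
Runoff: Farid is ranked above Sam on 21 ballots, Sam above Farid on 23.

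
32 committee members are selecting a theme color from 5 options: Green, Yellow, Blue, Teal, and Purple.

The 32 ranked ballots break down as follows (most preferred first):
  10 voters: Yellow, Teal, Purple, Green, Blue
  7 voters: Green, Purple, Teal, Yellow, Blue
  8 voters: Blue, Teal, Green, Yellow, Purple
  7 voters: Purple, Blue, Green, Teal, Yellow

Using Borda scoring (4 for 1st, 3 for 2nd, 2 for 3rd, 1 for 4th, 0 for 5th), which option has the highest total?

Green: 10×1 + 7×4 + 8×2 + 7×2 = 68
Yellow: 10×4 + 7×1 + 8×1 + 7×0 = 55
Blue: 10×0 + 7×0 + 8×4 + 7×3 = 53
Teal: 10×3 + 7×2 + 8×3 + 7×1 = 75
Purple: 10×2 + 7×3 + 8×0 + 7×4 = 69

Teal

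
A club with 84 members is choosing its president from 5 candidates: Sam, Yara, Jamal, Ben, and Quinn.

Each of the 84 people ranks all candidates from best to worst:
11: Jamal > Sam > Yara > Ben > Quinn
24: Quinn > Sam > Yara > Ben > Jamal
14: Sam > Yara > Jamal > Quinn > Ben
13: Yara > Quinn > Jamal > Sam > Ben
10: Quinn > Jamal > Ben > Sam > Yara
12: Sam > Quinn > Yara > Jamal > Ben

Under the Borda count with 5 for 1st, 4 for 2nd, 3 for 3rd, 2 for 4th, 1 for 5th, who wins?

Sam: 11×4 + 24×4 + 14×5 + 13×2 + 10×2 + 12×5 = 316
Yara: 11×3 + 24×3 + 14×4 + 13×5 + 10×1 + 12×3 = 272
Jamal: 11×5 + 24×1 + 14×3 + 13×3 + 10×4 + 12×2 = 224
Ben: 11×2 + 24×2 + 14×1 + 13×1 + 10×3 + 12×1 = 139
Quinn: 11×1 + 24×5 + 14×2 + 13×4 + 10×5 + 12×4 = 309

Sam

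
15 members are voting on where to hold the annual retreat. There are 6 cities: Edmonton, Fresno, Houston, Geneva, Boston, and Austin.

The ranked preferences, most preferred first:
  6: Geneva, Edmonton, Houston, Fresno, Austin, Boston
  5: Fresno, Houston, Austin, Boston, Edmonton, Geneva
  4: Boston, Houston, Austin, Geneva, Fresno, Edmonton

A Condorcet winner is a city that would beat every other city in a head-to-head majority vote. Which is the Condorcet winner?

Houston

Houston vs Edmonton: 9–6
Houston vs Fresno: 10–5
Houston vs Geneva: 9–6
Houston vs Boston: 11–4
Houston vs Austin: 15–0
Houston beats every other city.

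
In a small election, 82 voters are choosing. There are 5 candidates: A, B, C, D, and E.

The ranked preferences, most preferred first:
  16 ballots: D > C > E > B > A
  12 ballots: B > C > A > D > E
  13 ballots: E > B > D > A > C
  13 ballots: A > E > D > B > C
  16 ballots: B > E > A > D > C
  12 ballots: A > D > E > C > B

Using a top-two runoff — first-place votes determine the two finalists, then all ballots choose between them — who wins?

B

Round 1 first-place votes: A 25, B 28, C 0, D 16, E 13. B and A advance.
Runoff: B is ranked above A on 57 ballots, A above B on 25.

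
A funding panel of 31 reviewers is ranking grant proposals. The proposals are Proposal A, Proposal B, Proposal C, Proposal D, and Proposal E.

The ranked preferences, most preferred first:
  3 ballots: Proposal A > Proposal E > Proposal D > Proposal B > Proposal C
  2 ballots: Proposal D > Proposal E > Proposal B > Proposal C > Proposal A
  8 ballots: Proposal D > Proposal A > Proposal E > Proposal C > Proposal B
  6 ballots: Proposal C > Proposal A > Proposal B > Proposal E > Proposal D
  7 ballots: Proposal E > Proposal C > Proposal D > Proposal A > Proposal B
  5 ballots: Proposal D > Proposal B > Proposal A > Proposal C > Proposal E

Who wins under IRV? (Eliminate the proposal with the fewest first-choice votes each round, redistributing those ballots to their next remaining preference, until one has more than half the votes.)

Round 1: Proposal A 3, Proposal B 0, Proposal C 6, Proposal D 15, Proposal E 7. Proposal B eliminated.
Round 2: Proposal A 3, Proposal C 6, Proposal D 15, Proposal E 7. Proposal A eliminated.
Round 3: Proposal C 6, Proposal D 15, Proposal E 10. Proposal C eliminated.
Round 4: Proposal D 15, Proposal E 16. Proposal E has a majority (≥16).

Proposal E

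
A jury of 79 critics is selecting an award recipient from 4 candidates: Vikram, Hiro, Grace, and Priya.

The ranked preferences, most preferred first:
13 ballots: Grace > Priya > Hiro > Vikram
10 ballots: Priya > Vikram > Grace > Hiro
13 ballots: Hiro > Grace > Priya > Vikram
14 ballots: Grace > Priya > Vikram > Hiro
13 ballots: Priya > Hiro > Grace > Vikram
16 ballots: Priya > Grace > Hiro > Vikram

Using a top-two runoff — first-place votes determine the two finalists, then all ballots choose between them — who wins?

Round 1 first-place votes: Vikram 0, Hiro 13, Grace 27, Priya 39. Priya and Grace advance.
Runoff: Priya is ranked above Grace on 39 ballots, Grace above Priya on 40.

Grace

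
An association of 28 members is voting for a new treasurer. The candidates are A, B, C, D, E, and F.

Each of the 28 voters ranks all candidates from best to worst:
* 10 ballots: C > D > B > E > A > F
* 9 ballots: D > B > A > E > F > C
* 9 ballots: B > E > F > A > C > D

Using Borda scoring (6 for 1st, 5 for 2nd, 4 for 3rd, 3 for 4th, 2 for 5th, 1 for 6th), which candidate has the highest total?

A: 10×2 + 9×4 + 9×3 = 83
B: 10×4 + 9×5 + 9×6 = 139
C: 10×6 + 9×1 + 9×2 = 87
D: 10×5 + 9×6 + 9×1 = 113
E: 10×3 + 9×3 + 9×5 = 102
F: 10×1 + 9×2 + 9×4 = 64

B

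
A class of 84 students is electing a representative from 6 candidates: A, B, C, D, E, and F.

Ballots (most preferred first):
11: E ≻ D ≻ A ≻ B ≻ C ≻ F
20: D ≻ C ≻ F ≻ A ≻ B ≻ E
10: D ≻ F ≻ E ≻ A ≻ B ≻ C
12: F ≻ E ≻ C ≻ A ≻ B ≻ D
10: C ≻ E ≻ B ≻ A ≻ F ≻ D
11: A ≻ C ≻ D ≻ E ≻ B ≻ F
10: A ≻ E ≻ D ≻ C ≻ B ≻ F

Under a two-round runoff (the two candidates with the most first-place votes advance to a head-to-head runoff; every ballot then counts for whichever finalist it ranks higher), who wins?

A

Round 1 first-place votes: A 21, B 0, C 10, D 30, E 11, F 12. D and A advance.
Runoff: D is ranked above A on 41 ballots, A above D on 43.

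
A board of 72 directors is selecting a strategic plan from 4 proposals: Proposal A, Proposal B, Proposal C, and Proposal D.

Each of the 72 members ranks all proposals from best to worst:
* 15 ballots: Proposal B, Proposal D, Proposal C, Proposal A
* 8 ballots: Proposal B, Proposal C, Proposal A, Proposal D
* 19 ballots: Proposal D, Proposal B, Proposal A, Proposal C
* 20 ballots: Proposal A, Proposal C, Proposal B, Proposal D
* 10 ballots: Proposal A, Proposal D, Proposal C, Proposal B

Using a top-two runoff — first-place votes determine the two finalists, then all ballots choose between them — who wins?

Proposal B

Round 1 first-place votes: Proposal A 30, Proposal B 23, Proposal C 0, Proposal D 19. Proposal A and Proposal B advance.
Runoff: Proposal A is ranked above Proposal B on 30 ballots, Proposal B above Proposal A on 42.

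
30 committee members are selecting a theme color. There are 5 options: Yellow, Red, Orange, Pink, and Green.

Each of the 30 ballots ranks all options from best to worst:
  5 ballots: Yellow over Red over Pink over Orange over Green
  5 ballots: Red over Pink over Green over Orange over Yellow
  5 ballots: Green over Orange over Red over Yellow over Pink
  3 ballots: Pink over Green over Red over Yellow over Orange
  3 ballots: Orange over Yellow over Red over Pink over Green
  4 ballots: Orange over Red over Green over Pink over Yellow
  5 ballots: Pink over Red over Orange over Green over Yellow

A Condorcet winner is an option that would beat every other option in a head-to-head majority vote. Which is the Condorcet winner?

Red

Red vs Yellow: 22–8
Red vs Orange: 18–12
Red vs Pink: 22–8
Red vs Green: 22–8
Red beats every other option.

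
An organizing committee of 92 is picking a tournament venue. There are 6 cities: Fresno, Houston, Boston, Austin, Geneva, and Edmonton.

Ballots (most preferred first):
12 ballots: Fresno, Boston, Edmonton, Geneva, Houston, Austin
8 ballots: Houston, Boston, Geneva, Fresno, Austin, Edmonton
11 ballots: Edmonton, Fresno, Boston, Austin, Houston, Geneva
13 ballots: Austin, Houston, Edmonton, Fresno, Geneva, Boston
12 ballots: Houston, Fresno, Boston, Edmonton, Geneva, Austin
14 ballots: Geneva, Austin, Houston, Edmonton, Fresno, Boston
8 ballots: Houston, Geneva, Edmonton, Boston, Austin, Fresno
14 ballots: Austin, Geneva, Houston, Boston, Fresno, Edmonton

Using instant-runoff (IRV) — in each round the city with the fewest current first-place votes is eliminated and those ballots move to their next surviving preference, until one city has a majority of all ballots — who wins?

Round 1: Fresno 12, Houston 28, Boston 0, Austin 27, Geneva 14, Edmonton 11. Boston eliminated.
Round 2: Fresno 12, Houston 28, Austin 27, Geneva 14, Edmonton 11. Edmonton eliminated.
Round 3: Fresno 23, Houston 28, Austin 27, Geneva 14. Geneva eliminated.
Round 4: Fresno 23, Houston 28, Austin 41. Fresno eliminated.
Round 5: Houston 40, Austin 52. Austin has a majority (≥47).

Austin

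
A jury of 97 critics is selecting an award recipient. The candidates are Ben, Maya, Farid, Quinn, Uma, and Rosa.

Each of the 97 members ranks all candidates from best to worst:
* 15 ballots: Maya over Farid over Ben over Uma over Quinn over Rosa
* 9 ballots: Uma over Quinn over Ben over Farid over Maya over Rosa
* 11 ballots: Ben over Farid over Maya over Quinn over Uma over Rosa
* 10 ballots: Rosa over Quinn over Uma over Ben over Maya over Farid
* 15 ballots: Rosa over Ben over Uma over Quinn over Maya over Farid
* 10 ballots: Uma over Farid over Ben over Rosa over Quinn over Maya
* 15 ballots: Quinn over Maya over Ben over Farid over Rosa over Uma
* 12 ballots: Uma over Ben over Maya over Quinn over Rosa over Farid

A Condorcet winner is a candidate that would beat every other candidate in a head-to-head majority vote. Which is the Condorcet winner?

Ben

Ben vs Maya: 67–30
Ben vs Farid: 72–25
Ben vs Quinn: 63–34
Ben vs Uma: 56–41
Ben vs Rosa: 72–25
Ben beats every other candidate.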